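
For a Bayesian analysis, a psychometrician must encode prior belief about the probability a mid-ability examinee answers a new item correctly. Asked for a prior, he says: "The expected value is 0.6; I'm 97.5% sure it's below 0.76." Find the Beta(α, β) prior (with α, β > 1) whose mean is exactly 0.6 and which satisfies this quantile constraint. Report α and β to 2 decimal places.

With mean 0.6 fixed, write α = 0.6s, β = 0.4s where s = α+β.
Need P(θ < 0.76) = 0.975 under Beta(0.6s, 0.4s). Normal approximation: (q−m)/√(m(1−m)/s) ≈ z_{0.975} = 1.96, so s ≈ 0.6·0.4·(1.96)²/(0.76−0.6)² = 36.0.
At s = 36.0: P(θ<0.76) ≈ 0.981. Adjusting to match 0.975 gives s ≈ 31.99.
So α = 0.6·31.99 ≈ 19.19, β = 0.4·31.99 ≈ 12.80.

α ≈ 19.19, β ≈ 12.80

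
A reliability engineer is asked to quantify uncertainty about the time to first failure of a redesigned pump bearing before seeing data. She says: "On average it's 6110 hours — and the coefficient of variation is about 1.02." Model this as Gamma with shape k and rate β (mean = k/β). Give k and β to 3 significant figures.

k ≈ 0.961, β ≈ 0.000157

For Gamma(k, rate β): mean = k/β, variance = k/β², so CV = 1/√k.
CV = 1.02, hence k = 1/CV² = 0.961.
Then β = k/mean = 0.961/6110 = 0.000157.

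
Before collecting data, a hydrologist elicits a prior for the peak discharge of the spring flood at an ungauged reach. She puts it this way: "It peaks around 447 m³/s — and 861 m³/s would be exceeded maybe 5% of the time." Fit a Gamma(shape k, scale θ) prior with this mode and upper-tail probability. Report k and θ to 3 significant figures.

Gamma(k,θ) with k>1 has mode (k−1)θ, so θ = 447/(k−1).
Need P(X < 861) = 0.95 with θ tied to k this way. Start at k = 2, θ = 447: P(X<861) ≈ 0.574.
Too low — raise k to concentrate. Iterating converges to k ≈ 7.46.
Then θ = 447/(7.46−1) ≈ 69.2.

k ≈ 7.46, θ ≈ 69.2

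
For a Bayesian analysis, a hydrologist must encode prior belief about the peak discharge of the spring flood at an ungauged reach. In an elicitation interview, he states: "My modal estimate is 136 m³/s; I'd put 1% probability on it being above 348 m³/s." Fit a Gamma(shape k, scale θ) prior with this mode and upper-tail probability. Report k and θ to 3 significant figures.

Gamma(k,θ) with k>1 has mode (k−1)θ, so θ = 136/(k−1).
Need P(X < 348) = 0.99 with θ tied to k this way. Start at k = 2, θ = 136: P(X<348) ≈ 0.725.
Too low — raise k to concentrate. Iterating converges to k ≈ 6.29.
Then θ = 136/(6.29−1) ≈ 25.7.

k ≈ 6.29, θ ≈ 25.7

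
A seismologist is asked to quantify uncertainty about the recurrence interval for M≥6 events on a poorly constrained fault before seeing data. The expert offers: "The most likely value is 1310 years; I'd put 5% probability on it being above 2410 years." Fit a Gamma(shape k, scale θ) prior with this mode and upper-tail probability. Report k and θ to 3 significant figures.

Gamma(k,θ) with k>1 has mode (k−1)θ, so θ = 1310/(k−1).
Need P(X < 2410) = 0.95 with θ tied to k this way. Start at k = 2, θ = 1310: P(X<2410) ≈ 0.549.
Too low — raise k to concentrate. Iterating converges to k ≈ 8.49.
Then θ = 1310/(8.49−1) ≈ 175.

k ≈ 8.49, θ ≈ 175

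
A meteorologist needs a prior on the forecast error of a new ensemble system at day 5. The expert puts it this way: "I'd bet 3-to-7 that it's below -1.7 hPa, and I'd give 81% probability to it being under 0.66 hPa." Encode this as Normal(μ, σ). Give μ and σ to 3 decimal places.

The p-quantile of Normal(μ,σ) is μ + z_p·σ, with z_{0.3} = -0.5244 and z_{0.81} = 0.8779.
Eliminate σ: μ = (z₂·x₁ − z₁·x₂)/(z₂ − z₁) = (0.8779·-1.7 − (-0.5244)·0.66)/1.402 = -0.817.
Then σ = (x₂ − x₁)/(z₂ − z₁) = (0.66 − -1.7)/1.402 = 1.683.

μ = -0.817, σ = 1.683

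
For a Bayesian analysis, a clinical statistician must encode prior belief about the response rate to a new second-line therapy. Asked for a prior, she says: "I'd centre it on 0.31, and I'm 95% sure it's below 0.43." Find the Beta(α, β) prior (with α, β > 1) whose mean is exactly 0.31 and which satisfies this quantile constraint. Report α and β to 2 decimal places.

With mean 0.31 fixed, write α = 0.31s, β = 0.69s where s = α+β.
Need P(θ < 0.43) = 0.95 under Beta(0.31s, 0.69s). Normal approximation: (q−m)/√(m(1−m)/s) ≈ z_{0.95} = 1.64, so s ≈ 0.31·0.69·(1.64)²/(0.43−0.31)² = 40.2.
At s = 40.2: P(θ<0.43) ≈ 0.945. Adjusting to match 0.95 gives s ≈ 42.80.
So α = 0.31·42.80 ≈ 13.27, β = 0.69·42.80 ≈ 29.53.

α ≈ 13.27, β ≈ 29.53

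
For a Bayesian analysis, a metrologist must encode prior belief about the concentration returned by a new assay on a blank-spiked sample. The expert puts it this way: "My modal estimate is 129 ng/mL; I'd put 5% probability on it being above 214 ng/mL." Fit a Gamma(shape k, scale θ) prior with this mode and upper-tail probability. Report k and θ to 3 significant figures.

k ≈ 11.9, θ ≈ 11.8

Gamma(k,θ) with k>1 has mode (k−1)θ, so θ = 129/(k−1).
Need P(X < 214) = 0.95 with θ tied to k this way. Start at k = 2, θ = 129: P(X<214) ≈ 0.494.
Too low — raise k to concentrate. Iterating converges to k ≈ 11.9.
Then θ = 129/(11.9−1) ≈ 11.8.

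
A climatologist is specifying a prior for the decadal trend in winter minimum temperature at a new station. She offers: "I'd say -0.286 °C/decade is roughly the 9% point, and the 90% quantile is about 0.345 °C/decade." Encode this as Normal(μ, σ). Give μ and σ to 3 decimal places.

μ = 0.037, σ = 0.241

The p-quantile of Normal(μ,σ) is μ + z_p·σ, with z_{0.09} = -1.341 and z_{0.9} = 1.282.
Eliminate σ: μ = (z₂·x₁ − z₁·x₂)/(z₂ − z₁) = (1.282·-0.286 − (-1.341)·0.345)/2.622 = 0.037.
Then σ = (x₂ − x₁)/(z₂ − z₁) = (0.345 − -0.286)/2.622 = 0.241.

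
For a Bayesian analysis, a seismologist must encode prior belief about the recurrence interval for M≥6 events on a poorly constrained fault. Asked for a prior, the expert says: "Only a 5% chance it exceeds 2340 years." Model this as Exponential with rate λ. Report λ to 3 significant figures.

P(T > 2340.0) = e^(−λ·2340.0) = 0.05, so λ = −ln(0.05)/2340.0 = 0.00128.

λ ≈ 0.00128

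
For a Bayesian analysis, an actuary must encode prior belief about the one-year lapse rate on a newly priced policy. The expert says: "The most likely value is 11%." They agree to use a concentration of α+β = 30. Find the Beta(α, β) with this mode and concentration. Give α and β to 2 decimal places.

α = 4.08, β = 25.92

For α,β > 1 the Beta mode is (α−1)/(α+β−2). With α+β = 30, the mode is (α−1)/28.
Set (α−1)/28 = 0.11 → α = 1 + 0.11·28 = 4.08.
β = 30 − α = 25.92.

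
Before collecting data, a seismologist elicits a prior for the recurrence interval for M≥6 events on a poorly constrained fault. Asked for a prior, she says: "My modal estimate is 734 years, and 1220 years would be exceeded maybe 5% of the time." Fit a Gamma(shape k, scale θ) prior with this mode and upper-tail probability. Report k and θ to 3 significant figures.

Gamma(k,θ) with k>1 has mode (k−1)θ, so θ = 734/(k−1).
Need P(X < 1220) = 0.95 with θ tied to k this way. Start at k = 2, θ = 734: P(X<1220) ≈ 0.495.
Too low — raise k to concentrate. Iterating converges to k ≈ 11.8.
Then θ = 734/(11.8−1) ≈ 67.8.

k ≈ 11.8, θ ≈ 67.8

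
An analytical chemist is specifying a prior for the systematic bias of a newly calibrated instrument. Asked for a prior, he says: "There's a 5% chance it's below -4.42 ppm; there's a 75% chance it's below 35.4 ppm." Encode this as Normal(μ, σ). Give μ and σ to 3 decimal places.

The p-quantile of Normal(μ,σ) is μ + z_p·σ, with z_{0.05} = -1.645 and z_{0.75} = 0.6745.
Eliminate σ: μ = (z₂·x₁ − z₁·x₂)/(z₂ − z₁) = (0.6745·-4.42 − (-1.645)·35.4)/2.319 = 23.820.
Then σ = (x₂ − x₁)/(z₂ − z₁) = (35.4 − -4.42)/2.319 = 17.169.

μ = 23.820, σ = 17.169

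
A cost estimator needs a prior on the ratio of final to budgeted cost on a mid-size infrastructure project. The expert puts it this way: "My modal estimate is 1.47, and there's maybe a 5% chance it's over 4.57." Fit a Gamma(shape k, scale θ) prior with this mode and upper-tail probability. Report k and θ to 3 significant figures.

Gamma(k,θ) with k>1 has mode (k−1)θ, so θ = 1.47/(k−1).
Need P(X < 4.57) = 0.95 with θ tied to k this way. Start at k = 2, θ = 1.47: P(X<4.57) ≈ 0.817.
Too low — raise k to concentrate. Iterating converges to k ≈ 3.05.
Then θ = 1.47/(3.05−1) ≈ 0.718.

k ≈ 3.05, θ ≈ 0.718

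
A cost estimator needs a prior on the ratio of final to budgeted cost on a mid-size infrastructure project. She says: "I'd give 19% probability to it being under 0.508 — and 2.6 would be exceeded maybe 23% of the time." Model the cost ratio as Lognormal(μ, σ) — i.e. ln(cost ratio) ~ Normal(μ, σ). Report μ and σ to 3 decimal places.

If T ~ Lognormal(μ,σ) then ln T ~ Normal(μ,σ), so the p-quantile of ln T is μ + z_p·σ.
ln(0.508) = -0.6773 and ln(2.6) = 0.9555; z_{0.19} = -0.8779, z_{0.77} = 0.7388.
σ = (0.9555 − -0.6773)/(0.7388 − (-0.8779)) = 1.010.
μ = -0.6773 − (-0.8779)·1.010 = 0.209.

μ ≈ 0.209, σ ≈ 1.010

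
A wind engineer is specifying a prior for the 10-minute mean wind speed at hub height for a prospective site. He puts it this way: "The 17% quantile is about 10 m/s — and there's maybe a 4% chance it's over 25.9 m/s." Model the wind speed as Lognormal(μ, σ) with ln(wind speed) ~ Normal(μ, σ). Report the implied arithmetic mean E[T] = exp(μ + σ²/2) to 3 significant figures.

If T ~ Lognormal(μ,σ) then ln T ~ Normal(μ,σ), so the p-quantile of ln T is μ + z_p·σ.
ln(10) = 2.303 and ln(25.9) = 3.254; z_{0.17} = -0.9542, z_{0.96} = 1.751.
σ = (3.254 − 2.303)/(1.751 − (-0.9542)) = 0.352.
μ = 2.303 − (-0.9542)·0.352 = 2.638.
E[T] = exp(μ + σ²/2) = exp(2.638 + 0.0619) = 14.9 m/s.

E[T] ≈ 14.9 m/s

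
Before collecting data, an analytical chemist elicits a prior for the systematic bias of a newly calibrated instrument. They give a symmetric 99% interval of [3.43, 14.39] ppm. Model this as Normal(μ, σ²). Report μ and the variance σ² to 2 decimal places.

A symmetric 99% interval runs μ ± z·σ with z = 2.576.
Half-width = 5.48, so σ = 5.48/2.576 = 2.127 and σ² = 4.53.
μ is the interval midpoint, 8.91.

μ = 8.91, σ² = 4.53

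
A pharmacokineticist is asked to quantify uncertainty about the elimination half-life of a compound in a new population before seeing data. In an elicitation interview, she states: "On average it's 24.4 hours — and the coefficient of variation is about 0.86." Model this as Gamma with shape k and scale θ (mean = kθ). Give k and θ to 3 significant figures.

For Gamma(k, scale θ): mean = kθ, variance = kθ², so CV = 1/√k.
CV = 0.86, hence k = 1/CV² = 1.35.
Then θ = mean/k = 24.4/1.35 = 18.

k ≈ 1.35, θ ≈ 18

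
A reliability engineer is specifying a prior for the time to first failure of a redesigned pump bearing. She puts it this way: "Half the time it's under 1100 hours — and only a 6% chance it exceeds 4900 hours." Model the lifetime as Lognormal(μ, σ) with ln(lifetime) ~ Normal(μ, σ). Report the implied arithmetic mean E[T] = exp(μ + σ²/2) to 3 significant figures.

E[T] ≈ 1750 hours

If T ~ Lognormal(μ,σ) then ln T ~ Normal(μ,σ), so the p-quantile of ln T is μ + z_p·σ.
ln(1100) = 7.003 and ln(4900) = 8.497; z_{0.5} = 0, z_{0.94} = 1.555.
σ = (8.497 − 7.003)/(1.555 − (0)) = 0.961.
μ = 7.003 − (0)·0.961 = 7.003.
E[T] = exp(μ + σ²/2) = exp(7.003 + 0.4616) = 1750 hours.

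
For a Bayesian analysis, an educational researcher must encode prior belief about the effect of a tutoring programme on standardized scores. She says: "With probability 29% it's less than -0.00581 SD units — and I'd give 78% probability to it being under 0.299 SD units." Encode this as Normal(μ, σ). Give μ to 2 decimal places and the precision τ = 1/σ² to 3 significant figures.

For Normal(μ,σ), the p-quantile is μ + z_p·σ. Here z_{0.29} = -0.5534, z_{0.78} = 0.7722.
So -0.00581 = μ − 0.5534σ and 0.299 = μ + 0.7722σ.
Subtracting: σ = (0.299 − -0.00581)/(0.7722 − (-0.5534)) = 0.23.
Then μ = -0.00581 − (-0.5534)·0.23 = 0.12.
Precision τ = 1/σ² = 1/0.2299² = 18.9.

μ = 0.12, τ = 18.9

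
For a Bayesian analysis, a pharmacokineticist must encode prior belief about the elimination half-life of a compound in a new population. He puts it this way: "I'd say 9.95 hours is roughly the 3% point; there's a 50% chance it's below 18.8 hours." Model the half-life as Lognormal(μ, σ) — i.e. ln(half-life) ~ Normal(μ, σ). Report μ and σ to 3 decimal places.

If T ~ Lognormal(μ,σ) then ln T ~ Normal(μ,σ), so the p-quantile of ln T is μ + z_p·σ.
ln(9.95) = 2.298 and ln(18.8) = 2.934; z_{0.03} = -1.881, z_{0.5} = 0.
σ = (2.934 − 2.298)/(0 − (-1.881)) = 0.338.
μ = 2.298 − (-1.881)·0.338 = 2.934.

μ ≈ 2.934, σ ≈ 0.338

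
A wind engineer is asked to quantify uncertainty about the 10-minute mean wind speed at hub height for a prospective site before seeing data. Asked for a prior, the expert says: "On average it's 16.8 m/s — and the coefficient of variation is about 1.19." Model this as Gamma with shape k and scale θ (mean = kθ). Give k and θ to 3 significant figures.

k ≈ 0.706, θ ≈ 23.8

For Gamma(k, scale θ): mean = kθ, variance = kθ², so CV = 1/√k.
CV = 1.19, hence k = 1/CV² = 0.706.
Then θ = mean/k = 16.8/0.706 = 23.8.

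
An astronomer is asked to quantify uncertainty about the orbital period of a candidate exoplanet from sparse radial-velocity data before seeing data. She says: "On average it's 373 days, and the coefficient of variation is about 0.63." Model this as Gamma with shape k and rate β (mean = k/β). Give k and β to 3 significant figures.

For Gamma(k, rate β): mean = k/β, variance = k/β², so CV = 1/√k.
CV = 0.63, hence k = 1/CV² = 2.52.
Then β = k/mean = 2.52/373 = 0.00675.

k ≈ 2.52, β ≈ 0.00675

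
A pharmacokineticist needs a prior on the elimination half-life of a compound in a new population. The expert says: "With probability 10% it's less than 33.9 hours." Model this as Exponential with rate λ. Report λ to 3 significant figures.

P(T < 33.9) = 1 − e^(−λ·33.9) = 0.1, so λ = −ln(1−0.1)/33.9 = −ln(0.9)/33.9 = 0.00311.

λ ≈ 0.00311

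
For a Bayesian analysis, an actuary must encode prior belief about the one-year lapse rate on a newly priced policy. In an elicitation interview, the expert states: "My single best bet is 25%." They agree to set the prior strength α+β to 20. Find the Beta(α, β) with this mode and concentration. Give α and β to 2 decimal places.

α = 5.50, β = 14.50

For α,β > 1 the Beta mode is (α−1)/(α+β−2). With α+β = 20, the mode is (α−1)/18.
Set (α−1)/18 = 0.25 → α = 1 + 0.25·18 = 5.50.
β = 20 − α = 14.50.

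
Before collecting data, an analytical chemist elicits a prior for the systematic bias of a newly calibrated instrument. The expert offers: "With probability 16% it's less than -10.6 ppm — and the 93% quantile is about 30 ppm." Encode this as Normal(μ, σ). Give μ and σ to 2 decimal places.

μ = 5.74, σ = 16.44

The p-quantile of Normal(μ,σ) is μ + z_p·σ, with z_{0.16} = -0.9945 and z_{0.93} = 1.476.
Eliminate σ: μ = (z₂·x₁ − z₁·x₂)/(z₂ − z₁) = (1.476·-10.6 − (-0.9945)·30)/2.47 = 5.74.
Then σ = (x₂ − x₁)/(z₂ − z₁) = (30 − -10.6)/2.47 = 16.44.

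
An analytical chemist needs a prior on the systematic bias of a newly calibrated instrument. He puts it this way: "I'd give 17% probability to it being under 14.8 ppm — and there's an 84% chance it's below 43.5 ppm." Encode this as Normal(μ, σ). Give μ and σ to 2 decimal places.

μ = 28.85, σ = 14.73

The p-quantile of Normal(μ,σ) is μ + z_p·σ, with z_{0.17} = -0.9542 and z_{0.84} = 0.9945.
Eliminate σ: μ = (z₂·x₁ − z₁·x₂)/(z₂ − z₁) = (0.9945·14.8 − (-0.9542)·43.5)/1.949 = 28.85.
Then σ = (x₂ − x₁)/(z₂ − z₁) = (43.5 − 14.8)/1.949 = 14.73.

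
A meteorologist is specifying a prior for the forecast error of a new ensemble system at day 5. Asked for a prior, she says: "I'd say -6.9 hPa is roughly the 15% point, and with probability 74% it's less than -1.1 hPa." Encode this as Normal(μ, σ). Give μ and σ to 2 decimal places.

The p-quantile of Normal(μ,σ) is μ + z_p·σ, with z_{0.15} = -1.036 and z_{0.74} = 0.6433.
Eliminate σ: μ = (z₂·x₁ − z₁·x₂)/(z₂ − z₁) = (0.6433·-6.9 − (-1.036)·-1.1)/1.68 = -3.32.
Then σ = (x₂ − x₁)/(z₂ − z₁) = (-1.1 − -6.9)/1.68 = 3.45.

μ = -3.32, σ = 3.45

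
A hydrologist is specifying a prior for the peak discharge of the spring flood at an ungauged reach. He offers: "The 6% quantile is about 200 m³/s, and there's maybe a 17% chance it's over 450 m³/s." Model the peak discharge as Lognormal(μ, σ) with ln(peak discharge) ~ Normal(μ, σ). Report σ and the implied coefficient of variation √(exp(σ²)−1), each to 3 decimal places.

σ ≈ 0.323, CV ≈ 0.332

If T ~ Lognormal(μ,σ) then ln T ~ Normal(μ,σ), so the p-quantile of ln T is μ + z_p·σ.
ln(200) = 5.298 and ln(450) = 6.109; z_{0.06} = -1.555, z_{0.83} = 0.9542.
σ = (6.109 − 5.298)/(0.9542 − (-1.555)) = 0.323.
μ = 5.298 − (-1.555)·0.323 = 5.801.
CV = √(exp(σ²)−1) = √(exp(0.1045)−1) = 0.332.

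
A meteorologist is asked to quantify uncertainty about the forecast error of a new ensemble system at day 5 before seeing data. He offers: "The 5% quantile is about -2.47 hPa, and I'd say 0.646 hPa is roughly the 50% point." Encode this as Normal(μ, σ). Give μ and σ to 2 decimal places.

The p-quantile of Normal(μ,σ) is μ + z_p·σ, with z_{0.05} = -1.645 and z_{0.5} = 0.
Eliminate σ: μ = (z₂·x₁ − z₁·x₂)/(z₂ − z₁) = (0·-2.47 − (-1.645)·0.646)/1.645 = 0.65.
Then σ = (x₂ − x₁)/(z₂ − z₁) = (0.646 − -2.47)/1.645 = 1.89.

μ = 0.65, σ = 1.89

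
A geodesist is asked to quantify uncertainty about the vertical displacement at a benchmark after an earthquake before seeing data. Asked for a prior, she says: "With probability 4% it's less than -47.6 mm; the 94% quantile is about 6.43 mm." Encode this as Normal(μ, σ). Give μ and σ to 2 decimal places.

The p-quantile of Normal(μ,σ) is μ + z_p·σ, with z_{0.04} = -1.751 and z_{0.94} = 1.555.
Eliminate σ: μ = (z₂·x₁ − z₁·x₂)/(z₂ − z₁) = (1.555·-47.6 − (-1.751)·6.43)/3.305 = -18.98.
Then σ = (x₂ − x₁)/(z₂ − z₁) = (6.43 − -47.6)/3.305 = 16.35.

μ = -18.98, σ = 16.35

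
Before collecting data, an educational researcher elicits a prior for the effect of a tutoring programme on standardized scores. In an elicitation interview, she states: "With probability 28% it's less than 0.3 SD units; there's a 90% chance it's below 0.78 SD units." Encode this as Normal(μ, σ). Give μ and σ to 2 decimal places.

μ = 0.45, σ = 0.26

For Normal(μ,σ), the p-quantile is μ + z_p·σ. Here z_{0.28} = -0.5828, z_{0.9} = 1.282.
So 0.3 = μ − 0.5828σ and 0.78 = μ + 1.282σ.
Subtracting: σ = (0.78 − 0.3)/(1.282 − (-0.5828)) = 0.26.
Then μ = 0.3 − (-0.5828)·0.26 = 0.45.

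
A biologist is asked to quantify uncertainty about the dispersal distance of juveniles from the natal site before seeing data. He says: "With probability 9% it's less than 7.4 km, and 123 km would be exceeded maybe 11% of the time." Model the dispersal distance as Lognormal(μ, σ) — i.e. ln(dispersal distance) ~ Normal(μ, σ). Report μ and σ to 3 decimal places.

μ ≈ 3.469, σ ≈ 1.095

If T ~ Lognormal(μ,σ) then ln T ~ Normal(μ,σ), so the p-quantile of ln T is μ + z_p·σ.
ln(7.4) = 2.001 and ln(123) = 4.812; z_{0.09} = -1.341, z_{0.89} = 1.227.
σ = (4.812 − 2.001)/(1.227 − (-1.341)) = 1.095.
μ = 2.001 − (-1.341)·1.095 = 3.469.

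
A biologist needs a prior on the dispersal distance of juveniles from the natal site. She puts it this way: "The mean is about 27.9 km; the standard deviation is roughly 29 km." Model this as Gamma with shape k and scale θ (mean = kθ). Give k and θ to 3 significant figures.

For Gamma(k, scale θ): mean = kθ, variance = kθ², so CV = 1/√k.
CV = SD/mean = 29/27.9 = 1.039, hence k = 1/CV² = 0.926.
Then θ = mean/k = 27.9/0.926 = 30.1.

k ≈ 0.926, θ ≈ 30.1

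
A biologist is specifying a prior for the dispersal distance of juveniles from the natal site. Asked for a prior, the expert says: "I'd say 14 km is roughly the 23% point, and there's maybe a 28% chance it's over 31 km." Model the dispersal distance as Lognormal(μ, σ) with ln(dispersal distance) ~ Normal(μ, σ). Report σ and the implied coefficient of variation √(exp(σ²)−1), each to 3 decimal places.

If T ~ Lognormal(μ,σ) then ln T ~ Normal(μ,σ), so the p-quantile of ln T is μ + z_p·σ.
ln(14) = 2.639 and ln(31) = 3.434; z_{0.23} = -0.7388, z_{0.72} = 0.5828.
σ = (3.434 − 2.639)/(0.5828 − (-0.7388)) = 0.601.
μ = 2.639 − (-0.7388)·0.601 = 3.083.
CV = √(exp(σ²)−1) = √(exp(0.3617)−1) = 0.660.

σ ≈ 0.601, CV ≈ 0.660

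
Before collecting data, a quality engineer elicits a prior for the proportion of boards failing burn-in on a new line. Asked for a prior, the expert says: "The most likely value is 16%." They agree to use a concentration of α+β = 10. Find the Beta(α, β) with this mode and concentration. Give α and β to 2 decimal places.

α = 2.28, β = 7.72

For α,β > 1 the Beta mode is (α−1)/(α+β−2). With α+β = 10, the mode is (α−1)/8.
Set (α−1)/8 = 0.16 → α = 1 + 0.16·8 = 2.28.
β = 10 − α = 7.72.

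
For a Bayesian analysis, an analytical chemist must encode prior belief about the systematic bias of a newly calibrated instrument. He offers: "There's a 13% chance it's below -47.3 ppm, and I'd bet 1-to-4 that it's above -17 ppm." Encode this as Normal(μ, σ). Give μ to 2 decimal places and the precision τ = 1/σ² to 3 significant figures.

The p-quantile of Normal(μ,σ) is μ + z_p·σ, with z_{0.13} = -1.126 and z_{0.8} = 0.8416.
Eliminate σ: μ = (z₂·x₁ − z₁·x₂)/(z₂ − z₁) = (0.8416·-47.3 − (-1.126)·-17)/1.968 = -29.96.
Then σ = (x₂ − x₁)/(z₂ − z₁) = (-17 − -47.3)/1.968 = 15.40.
Precision τ = 1/σ² = 1/15.4² = 0.00422.

μ = -29.96, τ = 0.00422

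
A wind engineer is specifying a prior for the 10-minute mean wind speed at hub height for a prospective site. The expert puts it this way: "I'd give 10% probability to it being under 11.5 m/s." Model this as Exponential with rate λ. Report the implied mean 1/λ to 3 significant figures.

P(T < 11.5) = 1 − e^(−λ·11.5) = 0.1, so λ = −ln(1−0.1)/11.5 = −ln(0.9)/11.5 = 0.00916.
Mean = 1/λ = 109 m/s.

mean ≈ 109 m/s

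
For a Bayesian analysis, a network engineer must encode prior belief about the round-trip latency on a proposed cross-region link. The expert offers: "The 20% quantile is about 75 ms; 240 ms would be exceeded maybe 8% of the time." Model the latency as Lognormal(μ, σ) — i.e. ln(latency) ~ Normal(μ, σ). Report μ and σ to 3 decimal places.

μ ≈ 4.753, σ ≈ 0.518

If T ~ Lognormal(μ,σ) then ln T ~ Normal(μ,σ), so the p-quantile of ln T is μ + z_p·σ.
ln(75) = 4.317 and ln(240) = 5.481; z_{0.2} = -0.8416, z_{0.92} = 1.405.
σ = (5.481 − 4.317)/(1.405 − (-0.8416)) = 0.518.
μ = 4.317 − (-0.8416)·0.518 = 4.753.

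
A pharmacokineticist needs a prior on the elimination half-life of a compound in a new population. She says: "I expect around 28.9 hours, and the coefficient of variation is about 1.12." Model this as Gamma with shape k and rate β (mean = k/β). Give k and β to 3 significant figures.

k ≈ 0.797, β ≈ 0.0276

For Gamma(k, rate β): mean = k/β, variance = k/β², so CV = 1/√k.
CV = 1.12, hence k = 1/CV² = 0.797.
Then β = k/mean = 0.797/28.9 = 0.0276.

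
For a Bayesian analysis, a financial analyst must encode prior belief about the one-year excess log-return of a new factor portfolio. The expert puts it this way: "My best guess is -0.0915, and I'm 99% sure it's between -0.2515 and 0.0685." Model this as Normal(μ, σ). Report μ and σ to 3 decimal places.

A symmetric 99% interval runs μ ± z·σ with z = 2.576.
Half-width = 0.16, so σ = 0.16/2.576 = 0.062.
μ is the stated best guess, -0.091.

μ = -0.091, σ = 0.062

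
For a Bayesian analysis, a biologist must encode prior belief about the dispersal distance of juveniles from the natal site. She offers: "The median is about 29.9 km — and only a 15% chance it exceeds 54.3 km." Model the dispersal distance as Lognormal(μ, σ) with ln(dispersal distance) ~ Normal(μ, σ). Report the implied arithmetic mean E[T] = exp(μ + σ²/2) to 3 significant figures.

E[T] ≈ 35.3 km

If T ~ Lognormal(μ,σ) then ln T ~ Normal(μ,σ), so the p-quantile of ln T is μ + z_p·σ.
ln(29.9) = 3.398 and ln(54.3) = 3.995; z_{0.5} = 0, z_{0.85} = 1.036.
σ = (3.995 − 3.398)/(1.036 − (0)) = 0.576.
μ = 3.398 − (0)·0.576 = 3.398.
E[T] = exp(μ + σ²/2) = exp(3.398 + 0.1657) = 35.3 km.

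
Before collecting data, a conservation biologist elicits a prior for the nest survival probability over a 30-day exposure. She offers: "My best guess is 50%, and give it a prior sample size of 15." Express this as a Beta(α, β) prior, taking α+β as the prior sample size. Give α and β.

α = 7.5, β = 7.5

Under the effective-sample-size interpretation, Beta(α, β) has prior mean α/(α+β) and prior sample size α+β.
So α+β = 15 and α/(α+β) = 0.5, giving α = 0.5·15 = 7.5 and β = 15 − 7.5 = 7.5.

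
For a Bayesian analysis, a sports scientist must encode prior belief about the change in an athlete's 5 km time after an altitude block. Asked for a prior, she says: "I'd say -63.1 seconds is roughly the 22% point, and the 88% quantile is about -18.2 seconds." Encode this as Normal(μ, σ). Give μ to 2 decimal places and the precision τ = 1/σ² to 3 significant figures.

μ = -45.29, τ = 0.00188

For Normal(μ,σ), the p-quantile is μ + z_p·σ. Here z_{0.22} = -0.7722, z_{0.88} = 1.175.
So -63.1 = μ − 0.7722σ and -18.2 = μ + 1.175σ.
Subtracting: σ = (-18.2 − -63.1)/(1.175 − (-0.7722)) = 23.06.
Then μ = -63.1 − (-0.7722)·23.06 = -45.29.
Precision τ = 1/σ² = 1/23.06² = 0.00188.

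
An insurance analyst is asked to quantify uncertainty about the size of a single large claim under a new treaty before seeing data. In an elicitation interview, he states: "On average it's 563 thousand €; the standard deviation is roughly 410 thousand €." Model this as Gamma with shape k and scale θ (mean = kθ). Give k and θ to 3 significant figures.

k ≈ 1.89, θ ≈ 299

For Gamma(k, scale θ): mean = kθ, variance = kθ², so CV = 1/√k.
CV = SD/mean = 410/563 = 0.7282, hence k = 1/CV² = 1.89.
Then θ = mean/k = 563/1.89 = 299.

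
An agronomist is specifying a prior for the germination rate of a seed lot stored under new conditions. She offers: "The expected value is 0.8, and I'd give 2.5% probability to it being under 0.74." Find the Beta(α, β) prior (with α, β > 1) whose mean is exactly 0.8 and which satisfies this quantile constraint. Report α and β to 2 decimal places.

With mean 0.8 fixed, write α = 0.8s, β = 0.2s where s = α+β.
Need P(θ < 0.74) = 0.025 under Beta(0.8s, 0.2s). Normal approximation: (q−m)/√(m(1−m)/s) ≈ z_{0.025} = -1.96, so s ≈ 0.8·0.2·(-1.96)²/(0.74−0.8)² = 170.7.
At s = 170.7: P(θ<0.74) ≈ 0.031. Adjusting to match 0.025 gives s ≈ 187.54.
So α = 0.8·187.54 ≈ 150.03, β = 0.2·187.54 ≈ 37.51.

α ≈ 150.03, β ≈ 37.51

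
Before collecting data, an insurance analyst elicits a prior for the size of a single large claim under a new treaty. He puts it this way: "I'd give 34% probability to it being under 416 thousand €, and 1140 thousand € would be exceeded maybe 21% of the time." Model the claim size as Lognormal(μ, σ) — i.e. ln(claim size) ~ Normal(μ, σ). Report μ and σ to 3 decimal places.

μ ≈ 6.372, σ ≈ 0.827

If T ~ Lognormal(μ,σ) then ln T ~ Normal(μ,σ), so the p-quantile of ln T is μ + z_p·σ.
ln(416) = 6.031 and ln(1140) = 7.039; z_{0.34} = -0.4125, z_{0.79} = 0.8064.
σ = (7.039 − 6.031)/(0.8064 − (-0.4125)) = 0.827.
μ = 6.031 − (-0.4125)·0.827 = 6.372.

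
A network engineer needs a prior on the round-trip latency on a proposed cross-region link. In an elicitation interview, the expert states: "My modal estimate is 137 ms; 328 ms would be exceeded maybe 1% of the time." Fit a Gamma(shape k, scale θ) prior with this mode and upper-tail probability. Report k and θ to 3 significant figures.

k ≈ 7.22, θ ≈ 22

Gamma(k,θ) with k>1 has mode (k−1)θ, so θ = 137/(k−1).
Need P(X < 328) = 0.99 with θ tied to k this way. Start at k = 2, θ = 137: P(X<328) ≈ 0.690.
Too low — raise k to concentrate. Iterating converges to k ≈ 7.22.
Then θ = 137/(7.22−1) ≈ 22.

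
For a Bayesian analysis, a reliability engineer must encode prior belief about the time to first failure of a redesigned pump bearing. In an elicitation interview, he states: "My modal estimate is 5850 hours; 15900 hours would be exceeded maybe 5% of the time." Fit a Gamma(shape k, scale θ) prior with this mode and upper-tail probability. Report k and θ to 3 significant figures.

Gamma(k,θ) with k>1 has mode (k−1)θ, so θ = 5850/(k−1).
Need P(X < 15900) = 0.95 with θ tied to k this way. Start at k = 2, θ = 5850: P(X<15900) ≈ 0.755.
Too low — raise k to concentrate. Iterating converges to k ≈ 3.69.
Then θ = 5850/(3.69−1) ≈ 2180.

k ≈ 3.69, θ ≈ 2180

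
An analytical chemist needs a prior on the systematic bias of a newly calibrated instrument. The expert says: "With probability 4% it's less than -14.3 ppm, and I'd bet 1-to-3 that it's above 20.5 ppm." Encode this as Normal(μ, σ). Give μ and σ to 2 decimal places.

μ = 10.82, σ = 14.35

The p-quantile of Normal(μ,σ) is μ + z_p·σ, with z_{0.04} = -1.751 and z_{0.75} = 0.6745.
Eliminate σ: μ = (z₂·x₁ − z₁·x₂)/(z₂ − z₁) = (0.6745·-14.3 − (-1.751)·20.5)/2.425 = 10.82.
Then σ = (x₂ − x₁)/(z₂ − z₁) = (20.5 − -14.3)/2.425 = 14.35.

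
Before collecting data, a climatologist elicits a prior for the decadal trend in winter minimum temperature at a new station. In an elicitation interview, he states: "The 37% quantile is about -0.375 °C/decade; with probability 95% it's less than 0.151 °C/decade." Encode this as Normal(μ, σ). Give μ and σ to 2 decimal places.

μ = -0.29, σ = 0.27

The p-quantile of Normal(μ,σ) is μ + z_p·σ, with z_{0.37} = -0.3319 and z_{0.95} = 1.645.
Eliminate σ: μ = (z₂·x₁ − z₁·x₂)/(z₂ − z₁) = (1.645·-0.375 − (-0.3319)·0.151)/1.977 = -0.29.
Then σ = (x₂ − x₁)/(z₂ − z₁) = (0.151 − -0.375)/1.977 = 0.27.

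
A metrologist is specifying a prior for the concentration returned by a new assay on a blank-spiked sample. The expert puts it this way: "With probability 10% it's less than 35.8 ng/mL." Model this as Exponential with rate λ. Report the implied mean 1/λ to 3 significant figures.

mean ≈ 340 ng/mL

P(T < 35.8) = 1 − e^(−λ·35.8) = 0.1, so λ = −ln(1−0.1)/35.8 = −ln(0.9)/35.8 = 0.00294.
Mean = 1/λ = 340 ng/mL.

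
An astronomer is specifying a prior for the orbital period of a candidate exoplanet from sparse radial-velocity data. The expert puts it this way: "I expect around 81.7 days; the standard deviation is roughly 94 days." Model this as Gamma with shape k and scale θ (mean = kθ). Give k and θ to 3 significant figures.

k ≈ 0.755, θ ≈ 108

For Gamma(k, scale θ): mean = kθ, variance = kθ², so CV = 1/√k.
CV = SD/mean = 94/81.7 = 1.151, hence k = 1/CV² = 0.755.
Then θ = mean/k = 81.7/0.755 = 108.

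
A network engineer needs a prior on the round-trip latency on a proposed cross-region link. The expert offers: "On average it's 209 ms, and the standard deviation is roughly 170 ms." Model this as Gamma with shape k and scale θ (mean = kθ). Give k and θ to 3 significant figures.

k ≈ 1.51, θ ≈ 138

For Gamma(k, scale θ): mean = kθ, variance = kθ², so CV = 1/√k.
CV = SD/mean = 170/209 = 0.8134, hence k = 1/CV² = 1.51.
Then θ = mean/k = 209/1.51 = 138.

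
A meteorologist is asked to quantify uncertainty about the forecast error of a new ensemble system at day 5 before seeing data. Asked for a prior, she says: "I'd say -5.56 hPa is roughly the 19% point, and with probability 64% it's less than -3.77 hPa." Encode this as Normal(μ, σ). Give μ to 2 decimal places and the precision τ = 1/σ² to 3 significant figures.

The p-quantile of Normal(μ,σ) is μ + z_p·σ, with z_{0.19} = -0.8779 and z_{0.64} = 0.3585.
Eliminate σ: μ = (z₂·x₁ − z₁·x₂)/(z₂ − z₁) = (0.3585·-5.56 − (-0.8779)·-3.77)/1.236 = -4.29.
Then σ = (x₂ − x₁)/(z₂ − z₁) = (-3.77 − -5.56)/1.236 = 1.45.
Precision τ = 1/σ² = 1/1.448² = 0.477.

μ = -4.29, τ = 0.477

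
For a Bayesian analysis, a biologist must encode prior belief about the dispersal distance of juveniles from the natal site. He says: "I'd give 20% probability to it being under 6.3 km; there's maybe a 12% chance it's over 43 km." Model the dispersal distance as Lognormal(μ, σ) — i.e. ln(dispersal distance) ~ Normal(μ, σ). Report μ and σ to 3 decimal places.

μ ≈ 2.642, σ ≈ 0.952

If T ~ Lognormal(μ,σ) then ln T ~ Normal(μ,σ), so the p-quantile of ln T is μ + z_p·σ.
ln(6.3) = 1.841 and ln(43) = 3.761; z_{0.2} = -0.8416, z_{0.88} = 1.175.
σ = (3.761 − 1.841)/(1.175 − (-0.8416)) = 0.952.
μ = 1.841 − (-0.8416)·0.952 = 2.642.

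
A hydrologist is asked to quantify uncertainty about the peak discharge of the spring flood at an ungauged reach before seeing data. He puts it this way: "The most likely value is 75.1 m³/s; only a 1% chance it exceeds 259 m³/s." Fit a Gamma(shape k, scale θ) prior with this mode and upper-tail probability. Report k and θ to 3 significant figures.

Gamma(k,θ) with k>1 has mode (k−1)θ, so θ = 75.1/(k−1).
Need P(X < 259) = 0.99 with θ tied to k this way. Start at k = 2, θ = 75.1: P(X<259) ≈ 0.859.
Too low — raise k to concentrate. Iterating converges to k ≈ 3.84.
Then θ = 75.1/(3.84−1) ≈ 26.5.

k ≈ 3.84, θ ≈ 26.5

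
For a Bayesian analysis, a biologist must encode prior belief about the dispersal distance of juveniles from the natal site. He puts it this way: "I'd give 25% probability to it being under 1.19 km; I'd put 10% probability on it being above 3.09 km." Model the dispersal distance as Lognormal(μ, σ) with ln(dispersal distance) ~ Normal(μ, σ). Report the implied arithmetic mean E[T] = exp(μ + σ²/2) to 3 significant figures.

E[T] ≈ 1.86 km

If T ~ Lognormal(μ,σ) then ln T ~ Normal(μ,σ), so the p-quantile of ln T is μ + z_p·σ.
ln(1.19) = 0.174 and ln(3.09) = 1.128; z_{0.25} = -0.6745, z_{0.9} = 1.282.
σ = (1.128 − 0.174)/(1.282 − (-0.6745)) = 0.488.
μ = 0.174 − (-0.6745)·0.488 = 0.503.
E[T] = exp(μ + σ²/2) = exp(0.503 + 0.1190) = 1.86 km.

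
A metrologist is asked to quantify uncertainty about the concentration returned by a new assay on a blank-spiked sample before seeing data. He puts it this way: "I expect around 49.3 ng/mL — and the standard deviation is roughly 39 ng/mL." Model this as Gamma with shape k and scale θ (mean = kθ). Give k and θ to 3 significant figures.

For Gamma(k, scale θ): mean = kθ, variance = kθ², so CV = 1/√k.
CV = SD/mean = 39/49.3 = 0.7911, hence k = 1/CV² = 1.6.
Then θ = mean/k = 49.3/1.6 = 30.9.

k ≈ 1.6, θ ≈ 30.9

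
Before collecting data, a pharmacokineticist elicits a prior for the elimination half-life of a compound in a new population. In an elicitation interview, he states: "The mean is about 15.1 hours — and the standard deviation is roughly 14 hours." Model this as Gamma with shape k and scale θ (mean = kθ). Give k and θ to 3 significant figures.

k ≈ 1.16, θ ≈ 13

For Gamma(k, scale θ): mean = kθ, variance = kθ², so CV = 1/√k.
CV = SD/mean = 14/15.1 = 0.9272, hence k = 1/CV² = 1.16.
Then θ = mean/k = 15.1/1.16 = 13.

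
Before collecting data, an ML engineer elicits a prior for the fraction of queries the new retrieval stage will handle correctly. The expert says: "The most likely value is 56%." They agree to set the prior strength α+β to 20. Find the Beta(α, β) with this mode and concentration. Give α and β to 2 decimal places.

α = 11.08, β = 8.92

For α,β > 1 the Beta mode is (α−1)/(α+β−2). With α+β = 20, the mode is (α−1)/18.
Set (α−1)/18 = 0.56 → α = 1 + 0.56·18 = 11.08.
β = 20 − α = 8.92.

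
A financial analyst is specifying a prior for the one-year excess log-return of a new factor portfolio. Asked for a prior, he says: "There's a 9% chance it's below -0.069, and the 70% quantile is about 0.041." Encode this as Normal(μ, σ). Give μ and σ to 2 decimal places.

The p-quantile of Normal(μ,σ) is μ + z_p·σ, with z_{0.09} = -1.341 and z_{0.7} = 0.5244.
Eliminate σ: μ = (z₂·x₁ − z₁·x₂)/(z₂ − z₁) = (0.5244·-0.069 − (-1.341)·0.041)/1.865 = 0.01.
Then σ = (x₂ − x₁)/(z₂ − z₁) = (0.041 − -0.069)/1.865 = 0.06.

μ = 0.01, σ = 0.06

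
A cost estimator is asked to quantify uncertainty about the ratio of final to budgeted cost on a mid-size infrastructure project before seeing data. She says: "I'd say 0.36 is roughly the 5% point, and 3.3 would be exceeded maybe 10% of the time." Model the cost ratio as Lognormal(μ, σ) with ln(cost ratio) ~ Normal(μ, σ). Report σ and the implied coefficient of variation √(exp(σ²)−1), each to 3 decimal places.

σ ≈ 0.757, CV ≈ 0.880

If T ~ Lognormal(μ,σ) then ln T ~ Normal(μ,σ), so the p-quantile of ln T is μ + z_p·σ.
ln(0.36) = -1.022 and ln(3.3) = 1.194; z_{0.05} = -1.645, z_{0.9} = 1.282.
σ = (1.194 − -1.022)/(1.282 − (-1.645)) = 0.757.
μ = -1.022 − (-1.645)·0.757 = 0.224.
CV = √(exp(σ²)−1) = √(exp(0.5732)−1) = 0.880.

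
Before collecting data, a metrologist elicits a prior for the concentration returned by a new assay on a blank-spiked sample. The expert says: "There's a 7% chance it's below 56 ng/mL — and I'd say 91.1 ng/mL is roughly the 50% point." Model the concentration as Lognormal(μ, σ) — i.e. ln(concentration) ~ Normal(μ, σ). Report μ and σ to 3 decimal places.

μ ≈ 4.512, σ ≈ 0.330

If T ~ Lognormal(μ,σ) then ln T ~ Normal(μ,σ), so the p-quantile of ln T is μ + z_p·σ.
ln(56) = 4.025 and ln(91.1) = 4.512; z_{0.07} = -1.476, z_{0.5} = 0.
σ = (4.512 − 4.025)/(0 − (-1.476)) = 0.330.
μ = 4.025 − (-1.476)·0.330 = 4.512.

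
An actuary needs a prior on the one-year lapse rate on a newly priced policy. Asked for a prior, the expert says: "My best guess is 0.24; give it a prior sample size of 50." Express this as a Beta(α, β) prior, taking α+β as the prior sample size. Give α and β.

α = 12, β = 38

Under the effective-sample-size interpretation, Beta(α, β) has prior mean α/(α+β) and prior sample size α+β.
So α+β = 50 and α/(α+β) = 0.24, giving α = 0.24·50 = 12 and β = 50 − 12 = 38.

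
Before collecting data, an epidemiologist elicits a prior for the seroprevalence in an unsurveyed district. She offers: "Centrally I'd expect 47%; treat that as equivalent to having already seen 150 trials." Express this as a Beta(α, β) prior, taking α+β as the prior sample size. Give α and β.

α = 70.5, β = 79.5

Under the effective-sample-size interpretation, Beta(α, β) has prior mean α/(α+β) and prior sample size α+β.
So α+β = 150 and α/(α+β) = 0.47, giving α = 0.47·150 = 70.5 and β = 150 − 70.5 = 79.5.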